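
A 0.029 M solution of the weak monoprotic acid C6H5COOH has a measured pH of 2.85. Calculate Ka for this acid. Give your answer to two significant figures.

Ka = 7.2 × 10^-5

[H+] = 10^(-2.85) = 1.41 × 10^-3 M
At equilibrium [HA] = 0.029 − 1.41 × 10^-3 = 2.76 × 10^-2 M
Ka = [H+][A-]/[HA] = (1.41 × 10^-3)² / 2.76 × 10^-2 = 7.2 × 10^-5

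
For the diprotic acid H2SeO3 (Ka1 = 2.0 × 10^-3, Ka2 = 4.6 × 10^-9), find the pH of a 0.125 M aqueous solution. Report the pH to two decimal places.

pH = 1.83

Since Ka1 ≫ Ka2, the first ionization dominates [H+].
Ka1 = x²/(0.125 − x) = 2.0 × 10^-3
Solving the quadratic: x = (−Ka1 + √(Ka1² + 4·Ka1·C₀))/2 = 1.48 × 10^-2 M
pH = −log(1.48 × 10^-2) = 1.83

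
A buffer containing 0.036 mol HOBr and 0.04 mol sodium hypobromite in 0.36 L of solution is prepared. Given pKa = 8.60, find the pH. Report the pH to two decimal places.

pH = 8.65

Henderson–Hasselbalch: pH = pKa + log([OBr-]/[HOBr]) = 8.60 + log(0.04/0.036)
pH = 8.60 + (+0.046) = 8.65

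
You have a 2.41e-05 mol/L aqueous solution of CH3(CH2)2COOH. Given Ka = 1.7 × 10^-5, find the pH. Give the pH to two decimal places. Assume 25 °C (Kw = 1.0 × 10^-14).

CH3(CH2)2COOH ⇌ CH3(CH2)2COO- + H+
Ka = [H+]²/(2.41e-05 − [H+]) = 1.7 × 10^-5
[H+] is not negligible relative to C₀; solve [H+]² + 1.7e-05·[H+] − 4.1e-10 = 0.
[H+] = (−Ka + √(Ka² + 4·Ka·C₀))/2 = 1.35 × 10^-5 M
pH = −log[H+] = −log(1.35 × 10^-5) = 4.87

pH = 4.87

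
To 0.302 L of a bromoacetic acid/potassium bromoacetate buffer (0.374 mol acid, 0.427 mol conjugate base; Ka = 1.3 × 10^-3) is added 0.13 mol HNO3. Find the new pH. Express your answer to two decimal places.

pH = 2.66

After neutralization: n(BrCH2COOH) = 0.504 mol, n(BrCH2COO-) = 0.297 mol.
pKa = −log(1.3 × 10^-3) = 2.886
pH = pKa + log([A⁻]/[HA]) = 2.886 + log(0.297/0.504) = 2.886 -0.230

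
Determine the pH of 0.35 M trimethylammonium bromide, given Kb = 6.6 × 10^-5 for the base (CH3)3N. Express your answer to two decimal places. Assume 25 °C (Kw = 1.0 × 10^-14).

pH = 5.14

(CH3)3NH+ is the conjugate acid of the weak base (CH3)3N.
Ka = Kw/Kb = 1.0×10^-14 / 6.6 × 10^-5 = 1.52 × 10^-10
From the ICE table, Ka = x²/(0.35 − x) = 1.52 × 10^-10.
Neglecting x in the denominator: x = √(1.52 × 10^-10 × 0.35) = 7.29 × 10^-6 M
pH = −log[H+] = −log(7.29 × 10^-6) = 5.14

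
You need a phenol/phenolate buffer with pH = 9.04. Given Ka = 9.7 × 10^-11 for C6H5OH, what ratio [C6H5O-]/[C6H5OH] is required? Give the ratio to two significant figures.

ratio = 0.11

pKa = -log(9.7 × 10^-11) = 10.013
pH = pKa + log(r) ⇒ log(r) = 9.04 − 10.013 = -0.973
r = [C6H5O-]/[C6H5OH] = 10^(-0.973) = 0.106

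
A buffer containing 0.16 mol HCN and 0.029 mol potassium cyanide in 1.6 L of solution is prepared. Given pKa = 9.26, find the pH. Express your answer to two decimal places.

Henderson–Hasselbalch: pH = pKa + log([CN-]/[HCN]) = 9.26 + log(0.029/0.16)
pH = 9.26 + (-0.742) = 8.52

pH = 8.52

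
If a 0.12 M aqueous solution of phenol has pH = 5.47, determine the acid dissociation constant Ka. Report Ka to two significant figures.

Ka = 9.6 × 10^-11

[H+] = 10^(-5.47) = 3.39 × 10^-6 M
At equilibrium [HA] = 0.12 − 3.39 × 10^-6 = 1.20 × 10^-1 M
Ka = [H+][A-]/[HA] = (3.39 × 10^-6)² / 1.20 × 10^-1 = 9.6 × 10^-11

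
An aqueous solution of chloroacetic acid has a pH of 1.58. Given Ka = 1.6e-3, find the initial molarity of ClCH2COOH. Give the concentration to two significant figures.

[H+] = 10^(-1.58) = 2.63 × 10^-2 M = x
Ka = x²/(C₀ − x) ⇒ C₀ = x + x²/Ka
C₀ = 2.63 × 10^-2 + (2.63 × 10^-2)²/(1.6 × 10^-3) = 4.59 × 10^-1 M

C₀ = 4.6 × 10^-1 M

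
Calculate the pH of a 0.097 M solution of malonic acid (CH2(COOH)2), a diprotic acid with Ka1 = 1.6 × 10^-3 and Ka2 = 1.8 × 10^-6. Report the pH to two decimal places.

pH = 1.93

Since Ka1 ≫ Ka2, the first ionization dominates [H+].
Ka1 = x²/(0.097 − x) = 1.6 × 10^-3
Solving the quadratic: x = (−Ka1 + √(Ka1² + 4·Ka1·C₀))/2 = 1.17 × 10^-2 M
pH = −log(1.17 × 10^-2) = 1.93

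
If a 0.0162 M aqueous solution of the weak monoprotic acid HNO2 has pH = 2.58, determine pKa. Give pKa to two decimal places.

[H+] = 10^(-2.58) = 2.63 × 10^-3 M
At equilibrium [HA] = 0.0162 − 2.63 × 10^-3 = 1.36 × 10^-2 M
Ka = [H+][A-]/[HA] = (2.63 × 10^-3)² / 1.36 × 10^-2 = 5.09 × 10^-4
pKa = -log(5.09 × 10^-4) = 3.29

pKa = 3.29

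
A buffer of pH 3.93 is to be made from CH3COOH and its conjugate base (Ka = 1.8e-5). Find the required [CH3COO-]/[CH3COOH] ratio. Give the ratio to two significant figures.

ratio = 0.15

pKa = -log(1.8 × 10^-5) = 4.745
pH = pKa + log(r) ⇒ log(r) = 3.93 − 4.745 = -0.815
r = [CH3COO-]/[CH3COOH] = 10^(-0.815) = 0.153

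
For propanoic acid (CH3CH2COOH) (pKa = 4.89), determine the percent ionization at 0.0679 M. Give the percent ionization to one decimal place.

CH3CH2COOH ⇌ CH3CH2COO- + H+; let x = [H+] at equilibrium.
Ka = 10^(−4.89) = 1.29 × 10^-5
x ≈ √(Ka·C₀) = √(1.29 × 10^-5 × 0.0679) = 9.36 × 10^-4 M
Fraction ionized = 9.36 × 10^-4 / 0.0679 = 0.0138 → 1.4%

1.4%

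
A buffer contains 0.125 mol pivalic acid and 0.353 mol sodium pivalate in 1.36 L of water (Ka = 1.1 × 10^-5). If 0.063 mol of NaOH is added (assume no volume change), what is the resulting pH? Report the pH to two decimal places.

OH- converts (CH3)3CCOOH to (CH3)3CCOO-: (CH3)3CCOOH → 0.062 mol, (CH3)3CCOO- → 0.416 mol.
pKa = −log(1.1 × 10^-5) = 4.959
pH = pKa + log(n_(CH3)3CCOO-/n_(CH3)3CCOOH) = 4.959 + log(0.416/0.062) = 4.959 + (+0.827)

pH = 5.79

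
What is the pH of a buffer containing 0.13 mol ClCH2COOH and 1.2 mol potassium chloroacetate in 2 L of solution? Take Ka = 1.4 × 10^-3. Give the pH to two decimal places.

pKa = −log(1.4 × 10^-3) = 2.854
Using pH = pKa + log([base]/[acid]) with [base]/[acid] = 1.2/0.13:
pH = 2.854 + (+0.965) = 3.82

pH = 3.82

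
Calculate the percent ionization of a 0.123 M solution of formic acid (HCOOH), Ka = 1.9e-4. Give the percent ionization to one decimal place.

3.9%

HCOOH ⇌ HCOO- + H+; let x = [H+] at equilibrium.
x ≈ √(Ka·C₀) = √(1.9 × 10^-4 × 0.123) = 4.83 × 10^-3 M
Fraction ionized = 4.83 × 10^-3 / 0.123 = 0.0393 → 3.9%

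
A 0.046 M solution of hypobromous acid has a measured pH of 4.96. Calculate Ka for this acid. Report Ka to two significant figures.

[H+] = 10^(-4.96) = 1.10 × 10^-5 M
At equilibrium [HA] = 0.046 − 1.10 × 10^-5 = 4.60 × 10^-2 M
Ka = [H+][A-]/[HA] = (1.10 × 10^-5)² / 4.60 × 10^-2 = 2.6 × 10^-9

Ka = 2.6 × 10^-9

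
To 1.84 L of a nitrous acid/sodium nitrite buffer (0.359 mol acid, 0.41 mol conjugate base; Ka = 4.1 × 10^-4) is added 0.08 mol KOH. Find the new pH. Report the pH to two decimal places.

OH- converts HNO2 to NO2-: HNO2 → 0.279 mol, NO2- → 0.49 mol.
pKa = −log(4.1 × 10^-4) = 3.387
pH = pKa + log(n_NO2-/n_HNO2) = 3.387 + log(0.49/0.279) = 3.387 + (+0.245)

pH = 3.63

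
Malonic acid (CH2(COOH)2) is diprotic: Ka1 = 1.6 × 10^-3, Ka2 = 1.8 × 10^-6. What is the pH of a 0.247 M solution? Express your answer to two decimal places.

pH = 1.72

Ka1 ≫ Ka2, so treat the first dissociation as the only significant source of H+.
Ka1 = x²/(0.247 − x) = 1.6 × 10^-3
Solving the quadratic: x = (−Ka1 + √(Ka1² + 4·Ka1·C₀))/2 = 1.91 × 10^-2 M
pH = −log(1.91 × 10^-2) = 1.72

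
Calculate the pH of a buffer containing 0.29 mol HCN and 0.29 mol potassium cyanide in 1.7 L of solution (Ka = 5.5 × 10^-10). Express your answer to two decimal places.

pH = 9.26

pKa = −log(5.5 × 10^-10) = 9.260
Using pH = pKa + log([base]/[acid]) with [base]/[acid] = 0.29/0.29:
pH = 9.260 + (+0.000) = 9.26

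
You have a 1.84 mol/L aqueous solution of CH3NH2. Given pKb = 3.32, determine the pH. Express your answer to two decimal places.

pH = 12.47

CH3NH2 + H2O ⇌ CH3NH3+ + OH-
Kb = 10^(−3.32) = 4.79 × 10^-4
Kb = [OH-]²/(1.84 − [OH-]) = 4.79 × 10^-4
Assume [OH-] ≪ 1.84: [OH-] ≈ √(4.79 × 10^-4 × 1.84) = 2.97 × 10^-2 M
([OH-]/C₀ = 1.6% < 5%, so the approximation holds.)
pOH = 1.53, so pH = 14.00 − pOH = 12.47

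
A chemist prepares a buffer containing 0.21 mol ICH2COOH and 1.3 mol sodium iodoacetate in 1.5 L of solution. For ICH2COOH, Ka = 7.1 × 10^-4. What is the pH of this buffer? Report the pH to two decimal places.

pKa = −log(7.1 × 10^-4) = 3.149
Henderson–Hasselbalch: pH = pKa + log([ICH2COO-]/[ICH2COOH]) = 3.149 + log(1.3/0.21)
pH = 3.149 + (+0.792) = 3.94

pH = 3.94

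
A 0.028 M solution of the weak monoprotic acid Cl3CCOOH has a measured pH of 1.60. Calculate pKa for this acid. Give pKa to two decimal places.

[H+] = 10^(-1.60) = 2.51 × 10^-2 M
At equilibrium [HA] = 0.028 − 2.51 × 10^-2 = 2.90 × 10^-3 M
Ka = [H+][A-]/[HA] = (2.51 × 10^-2)² / 2.90 × 10^-3 = 2.17 × 10^-1
pKa = -log(2.17 × 10^-1) = 0.66

pKa = 0.66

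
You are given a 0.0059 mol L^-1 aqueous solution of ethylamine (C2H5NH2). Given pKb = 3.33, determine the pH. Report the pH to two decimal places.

C2H5NH2 + H2O ⇌ C2H5NH3+ + OH-
Kb = 10^(−3.33) = 4.68 × 10^-4
From the ICE table, Kb = x²/(0.0059 − x) = 4.68 × 10^-4.
Here C₀/Kb ≈ 12.6, so the small-x approximation fails. Use the quadratic:
x = (−Kb + √(Kb² + 4·Kb·C₀))/2 = 1.44 × 10^-3 M
pOH = 2.84, so pH = 14.00 − pOH = 11.16

pH = 11.16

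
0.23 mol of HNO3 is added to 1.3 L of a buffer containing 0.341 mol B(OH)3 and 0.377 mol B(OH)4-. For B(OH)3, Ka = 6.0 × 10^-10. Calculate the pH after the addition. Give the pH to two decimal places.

pH = 8.63

Added H+ converts B(OH)4- to B(OH)3: B(OH)3 → 0.571 mol, B(OH)4- → 0.147 mol.
pKa = −log(6.0 × 10^-10) = 9.222
pH = pKa + log([A⁻]/[HA]) = 9.222 + log(0.147/0.571) = 9.222 -0.589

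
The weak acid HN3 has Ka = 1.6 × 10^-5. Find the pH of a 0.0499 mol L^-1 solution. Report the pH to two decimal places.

pH = 3.05

HN3 ⇌ N3- + H+
Ka = x²/(0.0499 − x) = 1.6 × 10^-5
Neglecting x in the denominator: x = √(1.6 × 10^-5 × 0.0499) = 8.94 × 10^-4 M
(x/C₀ = 1.8% < 5%, so the approximation holds.)
pH = −log[H+] = −log(8.94 × 10^-4) = 3.05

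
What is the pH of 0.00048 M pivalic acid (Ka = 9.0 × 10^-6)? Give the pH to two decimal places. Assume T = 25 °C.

(CH3)3CCOOH ⇌ (CH3)3CCOO- + H+
Ka = x²/(0.00048 − x) = 9.0 × 10^-6
x is not negligible relative to C₀; solve x² + 9e-06·x − 4.32e-09 = 0.
x = [−9e-06 + √(9e-06² + 1.73e-08)]/2 = 6.14 × 10^-5 M
pH = −log[H+] = −log(6.14 × 10^-5) = 4.21

pH = 4.21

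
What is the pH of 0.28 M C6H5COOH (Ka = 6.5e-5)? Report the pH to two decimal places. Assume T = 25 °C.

pH = 2.37

C6H5COOH ⇌ C6H5COO- + H+
From the ICE table, Ka = [H+]²/(0.28 − [H+]) = 6.5 × 10^-5.
Neglecting [H+] in the denominator: [H+] = √(6.5 × 10^-5 × 0.28) = 4.27 × 10^-3 M
([H+]/C₀ = 1.5% < 5%, so the approximation holds.)
pH = −log(4.27 × 10^-3) = 2.37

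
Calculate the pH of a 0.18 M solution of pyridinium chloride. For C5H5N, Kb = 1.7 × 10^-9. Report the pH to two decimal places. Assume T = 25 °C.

pH = 2.99

C5H5NH+ is the conjugate acid of the weak base C5H5N.
Ka = Kw/Kb = 1.0×10^-14 / 1.7 × 10^-9 = 5.88 × 10^-6
Let x = [H+] at equilibrium. Ka = x²/(0.18 − x).
Assume x ≪ 0.18: x ≈ √(5.88 × 10^-6 × 0.18) = 1.03 × 10^-3 M
pH = −log[H+] = −log(1.03 × 10^-3) = 2.99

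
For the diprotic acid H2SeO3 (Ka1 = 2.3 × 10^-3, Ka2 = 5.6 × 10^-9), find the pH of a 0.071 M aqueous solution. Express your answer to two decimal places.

Ka1 ≫ Ka2, so treat the first dissociation as the only significant source of H+.
Ka1 = x²/(0.071 − x) = 2.3 × 10^-3
Solving the quadratic: x = (−Ka1 + √(Ka1² + 4·Ka1·C₀))/2 = 1.17 × 10^-2 M
pH = −log(1.17 × 10^-2) = 1.93

pH = 1.93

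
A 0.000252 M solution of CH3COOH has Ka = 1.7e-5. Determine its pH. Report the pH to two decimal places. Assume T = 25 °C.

pH = 4.24

CH3COOH ⇌ CH3COO- + H+
Ka = [H+]²/(0.000252 − [H+]) = 1.7 × 10^-5
Here C₀/Ka ≈ 14.8, so the small-[H+] approximation fails. Use the quadratic:
[H+] = [−1.7e-05 + √(1.7e-05² + 1.71e-08)]/2 = 5.75 × 10^-5 M
pH = −log[H+] = −log(5.75 × 10^-5) = 4.24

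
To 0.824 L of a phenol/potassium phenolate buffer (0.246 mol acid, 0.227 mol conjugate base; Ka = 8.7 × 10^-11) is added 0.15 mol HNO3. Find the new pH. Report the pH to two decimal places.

pH = 9.35

After neutralization: n(C6H5OH) = 0.396 mol, n(C6H5O-) = 0.077 mol.
pKa = −log(8.7 × 10^-11) = 10.060
pH = pKa + log([A⁻]/[HA]) = 10.060 + log(0.077/0.396) = 10.060 -0.711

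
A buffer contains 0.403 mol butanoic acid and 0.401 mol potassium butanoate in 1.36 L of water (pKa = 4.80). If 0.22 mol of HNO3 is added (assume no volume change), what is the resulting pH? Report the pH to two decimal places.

pH = 4.26

After neutralization: n(CH3(CH2)2COOH) = 0.623 mol, n(CH3(CH2)2COO-) = 0.181 mol.
pH = pKa + log(n_CH3(CH2)2COO-/n_CH3(CH2)2COOH) = 4.80 + log(0.181/0.623) = 4.80 + (-0.537)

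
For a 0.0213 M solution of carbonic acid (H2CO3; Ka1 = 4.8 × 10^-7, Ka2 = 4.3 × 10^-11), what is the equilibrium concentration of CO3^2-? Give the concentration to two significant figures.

First ionization gives [H+] ≈ [HCO3-] = 1.01 × 10^-4 M.
Second step: Ka2 = [H+][CO3^2-]/[HCO3-] ≈ [CO3^2-] (since [H+] ≈ [HCO3-]).
So [CO3^2-] ≈ Ka2.

4.3 × 10^-11 M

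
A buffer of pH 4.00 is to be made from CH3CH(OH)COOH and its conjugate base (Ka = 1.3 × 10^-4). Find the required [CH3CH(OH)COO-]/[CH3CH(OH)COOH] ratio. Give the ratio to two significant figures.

ratio = 1.3

pKa = -log(1.3 × 10^-4) = 3.886
pH = pKa + log(r) ⇒ log(r) = 4.00 − 3.886 = +0.114
r = [CH3CH(OH)COO-]/[CH3CH(OH)COOH] = 10^(+0.114) = 1.3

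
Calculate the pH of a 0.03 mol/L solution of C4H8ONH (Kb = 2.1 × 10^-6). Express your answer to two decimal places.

C4H8ONH + H2O ⇌ C4H8ONH2+ + OH-
From the ICE table, Kb = [OH-]²/(0.03 − [OH-]) = 2.1 × 10^-6.
Since Kb ≪ C₀, [OH-] ≈ √(Kb·C₀) = 2.51 × 10^-4 M.
Check: 0.84% ionized — well under 5%, approximation valid.
pOH = −log(2.51 × 10^-4) = 3.60; pH = 14.00 − 3.60 = 10.40

pH = 10.40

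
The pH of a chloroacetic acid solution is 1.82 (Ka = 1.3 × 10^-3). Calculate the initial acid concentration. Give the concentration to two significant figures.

C₀ = 1.9 × 10^-1 M

[H+] = 10^(-1.82) = 1.51 × 10^-2 M = x
Ka = x²/(C₀ − x) ⇒ C₀ = x + x²/Ka
C₀ = 1.51 × 10^-2 + (1.51 × 10^-2)²/(1.3 × 10^-3) = 1.90 × 10^-1 M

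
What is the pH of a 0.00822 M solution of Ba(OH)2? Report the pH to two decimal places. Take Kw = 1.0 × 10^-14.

pH = 12.22

Ba(OH)2 is a strong base (each formula unit releases 2 OH-); [OH-] = 0.0164 M.
pOH = -log(0.0164) = 1.78
pH = 14.00 - 1.78 = 12.22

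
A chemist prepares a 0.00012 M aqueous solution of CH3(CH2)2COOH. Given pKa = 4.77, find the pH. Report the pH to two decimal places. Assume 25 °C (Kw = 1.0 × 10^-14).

pH = 4.43

CH3(CH2)2COOH ⇌ CH3(CH2)2COO- + H+
Ka = 10^(−4.77) = 1.70 × 10^-5
Ka = [H+]²/(0.00012 − [H+]) = 1.70 × 10^-5
Here C₀/Ka ≈ 7.06, so the small-[H+] approximation fails. Use the quadratic:
[H+] = [−1.7e-05 + √(1.7e-05² + 8.16e-09)]/2 = 3.75 × 10^-5 M
pH = −log[H+] = −log(3.75 × 10^-5) = 4.43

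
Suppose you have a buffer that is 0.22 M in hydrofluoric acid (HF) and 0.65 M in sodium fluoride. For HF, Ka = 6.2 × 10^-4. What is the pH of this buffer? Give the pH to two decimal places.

pH = 3.68

pKa = −log(6.2 × 10^-4) = 3.208
Using pH = pKa + log([base]/[acid]) with [base]/[acid] = 0.65/0.22:
pH = 3.208 + (+0.470) = 3.68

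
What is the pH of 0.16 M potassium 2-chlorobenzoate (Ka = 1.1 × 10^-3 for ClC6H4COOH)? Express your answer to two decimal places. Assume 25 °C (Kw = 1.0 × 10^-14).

pH = 8.08

ClC6H4COO- is the conjugate base of the weak acid ClC6H4COOH.
Kb = Kw/Ka = 1.0×10^-14 / 1.1 × 10^-3 = 9.09 × 10^-12
Let x = [OH-] at equilibrium. Kb = x²/(0.16 − x).
Neglecting x in the denominator: x = √(9.09 × 10^-12 × 0.16) = 1.21 × 10^-6 M
(x/C₀ = 0.00075% < 5%, so the approximation holds.)
pOH = −log(1.21 × 10^-6) = 5.92; pH = 14.00 − 5.92 = 8.08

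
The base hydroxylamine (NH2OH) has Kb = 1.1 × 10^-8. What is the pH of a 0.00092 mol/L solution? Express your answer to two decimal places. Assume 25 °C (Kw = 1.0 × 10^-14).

pH = 8.50

NH2OH + H2O ⇌ NH3OH+ + OH-
Kb = x²/(0.00092 − x) = 1.1 × 10^-8
Assume x ≪ 0.00092: x ≈ √(1.1 × 10^-8 × 0.00092) = 3.18 × 10^-6 M
(x/C₀ = 0.35% < 5%, so the approximation holds.)
pOH = 5.50, so pH = 14.00 − pOH = 8.50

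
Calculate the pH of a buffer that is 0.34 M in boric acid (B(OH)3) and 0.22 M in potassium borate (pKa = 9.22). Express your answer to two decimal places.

pH = 9.03

pH = pKa + log([A⁻]/[HA]) = 9.22 + log(0.22/0.34)
pH = 9.22 + (-0.189) = 9.03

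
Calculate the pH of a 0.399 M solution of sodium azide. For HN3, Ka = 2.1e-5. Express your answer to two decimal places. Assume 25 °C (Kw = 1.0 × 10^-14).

pH = 9.14

N3- is the conjugate base of the weak acid HN3.
Kb = Kw/Ka = 1.0×10^-14 / 2.1 × 10^-5 = 4.76 × 10^-10
Kb = x²/(0.399 − x) = 4.76 × 10^-10
Assume x ≪ 0.399: x ≈ √(4.76 × 10^-10 × 0.399) = 1.38 × 10^-5 M
(x/C₀ = 0.0035% < 5%, so the approximation holds.)
pOH = −log(1.38 × 10^-5) = 4.86; pH = 14.00 − 4.86 = 9.14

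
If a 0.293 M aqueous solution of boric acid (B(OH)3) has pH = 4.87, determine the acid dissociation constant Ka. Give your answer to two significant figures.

Ka = 6.2 × 10^-10

[H+] = 10^(-4.87) = 1.35 × 10^-5 M
At equilibrium [HA] = 0.293 − 1.35 × 10^-5 = 2.93 × 10^-1 M
Ka = [H+][A-]/[HA] = (1.35 × 10^-5)² / 2.93 × 10^-1 = 6.2 × 10^-10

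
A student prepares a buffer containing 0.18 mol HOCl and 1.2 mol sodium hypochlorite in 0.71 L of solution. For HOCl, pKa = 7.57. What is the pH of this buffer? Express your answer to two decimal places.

pH = 8.39

Henderson–Hasselbalch: pH = pKa + log([OCl-]/[HOCl]) = 7.57 + log(1.2/0.18)
pH = 7.57 + (+0.824) = 8.39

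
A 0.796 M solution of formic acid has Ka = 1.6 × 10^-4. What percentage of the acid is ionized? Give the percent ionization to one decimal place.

HCOOH ⇌ HCOO- + H+; let x = [H+] at equilibrium.
x ≈ √(Ka·C₀) = √(1.6 × 10^-4 × 0.796) = 1.13 × 10^-2 M
% ionization = x/C₀ × 100% = 1.13 × 10^-2/0.796 × 100% = 1.4%

1.4%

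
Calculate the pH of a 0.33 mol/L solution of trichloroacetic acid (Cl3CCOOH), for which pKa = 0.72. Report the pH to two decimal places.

Cl3CCOOH ⇌ Cl3CCOO- + H+
Ka = 10^(−0.72) = 1.91 × 10^-1
Let x = [H+] at equilibrium. Ka = x²/(0.33 − x).
Here C₀/Ka ≈ 1.73, so the small-x approximation fails. Use the quadratic:
x = [−0.191 + √(0.191² + 0.252)]/2 = 1.73 × 10^-1 M
pH = −log[H+] = −log(1.73 × 10^-1) = 0.76

pH = 0.76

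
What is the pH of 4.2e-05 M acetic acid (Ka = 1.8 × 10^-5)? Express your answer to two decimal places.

pH = 4.70

CH3COOH ⇌ CH3COO- + H+
Ka = [H+]²/(4.2e-05 − [H+]) = 1.8 × 10^-5
[H+] is not negligible relative to C₀; solve [H+]² + 1.8e-05·[H+] − 7.56e-10 = 0.
[H+] = [−1.8e-05 + √(1.8e-05² + 3.02e-09)]/2 = 1.99 × 10^-5 M
pH = −log(1.99 × 10^-5) = 4.70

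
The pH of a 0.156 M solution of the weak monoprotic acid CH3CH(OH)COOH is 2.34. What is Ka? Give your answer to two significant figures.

[H+] = 10^(-2.34) = 4.57 × 10^-3 M
At equilibrium [HA] = 0.156 − 4.57 × 10^-3 = 1.51 × 10^-1 M
Ka = [H+][A-]/[HA] = (4.57 × 10^-3)² / 1.51 × 10^-1 = 1.4 × 10^-4

Ka = 1.4 × 10^-4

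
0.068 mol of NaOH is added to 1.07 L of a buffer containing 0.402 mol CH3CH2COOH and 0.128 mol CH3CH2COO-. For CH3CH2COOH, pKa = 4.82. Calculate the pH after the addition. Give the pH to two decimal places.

pH = 4.59

OH- converts CH3CH2COOH to CH3CH2COO-: CH3CH2COOH → 0.334 mol, CH3CH2COO- → 0.196 mol.
pH = pKa + log([A⁻]/[HA]) = 4.82 + log(0.196/0.334) = 4.82 -0.231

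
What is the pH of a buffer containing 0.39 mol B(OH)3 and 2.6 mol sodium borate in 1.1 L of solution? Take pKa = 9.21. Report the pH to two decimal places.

pH = 10.03

Using pH = pKa + log([base]/[acid]) with [base]/[acid] = 2.6/0.39:
pH = 9.21 + (+0.824) = 10.03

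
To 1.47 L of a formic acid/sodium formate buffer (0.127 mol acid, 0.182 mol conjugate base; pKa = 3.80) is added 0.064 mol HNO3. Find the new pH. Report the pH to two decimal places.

Added H+ converts HCOO- to HCOOH: HCOOH → 0.191 mol, HCOO- → 0.118 mol.
pH = pKa + log([A⁻]/[HA]) = 3.80 + log(0.118/0.191) = 3.80 -0.209

pH = 3.59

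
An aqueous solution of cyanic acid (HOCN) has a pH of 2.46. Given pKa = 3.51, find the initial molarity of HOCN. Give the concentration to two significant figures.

C₀ = 4.2 × 10^-2 M

[H+] = 10^(-2.46) = 3.47 × 10^-3 M = x
Ka = 10^(−3.51) = 3.09 × 10^-4
Ka = x²/(C₀ − x) ⇒ C₀ = x + x²/Ka
C₀ = 3.47 × 10^-3 + (3.47 × 10^-3)²/(3.09 × 10^-4) = 4.24 × 10^-2 M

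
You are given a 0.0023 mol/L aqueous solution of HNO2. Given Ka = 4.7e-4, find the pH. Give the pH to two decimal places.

HNO2 ⇌ NO2- + H+
Let x = [H+] at equilibrium. Ka = x²/(0.0023 − x).
Here C₀/Ka ≈ 4.89, so the small-x approximation fails. Use the quadratic:
x = [−0.00047 + √(0.00047² + 4.32e-06)]/2 = 8.31 × 10^-4 M
pH = −log[H+] = −log(8.31 × 10^-4) = 3.08

pH = 3.08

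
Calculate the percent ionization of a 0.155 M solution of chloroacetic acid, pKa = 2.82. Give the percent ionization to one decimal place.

9.4%

ClCH2COOH ⇌ ClCH2COO- + H+; let x = [H+] at equilibrium.
Ka = 10^(−2.82) = 1.51 × 10^-3
Ka = x²/(C₀ − x); solving the quadratic gives x = 1.46 × 10^-2 M.
Fraction ionized = 1.46 × 10^-2 / 0.155 = 0.0942 → 9.4%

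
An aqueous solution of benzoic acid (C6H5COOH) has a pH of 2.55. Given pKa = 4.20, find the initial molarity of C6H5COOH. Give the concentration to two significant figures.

C₀ = 1.3 × 10^-1 M

[H+] = 10^(-2.55) = 2.82 × 10^-3 M = x
Ka = 10^(−4.20) = 6.31 × 10^-5
Ka = x²/(C₀ − x) ⇒ C₀ = x + x²/Ka
C₀ = 2.82 × 10^-3 + (2.82 × 10^-3)²/(6.31 × 10^-5) = 1.29 × 10^-1 M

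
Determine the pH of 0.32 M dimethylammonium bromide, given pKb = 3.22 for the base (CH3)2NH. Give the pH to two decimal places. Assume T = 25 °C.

pH = 5.64

(CH3)2NH2+ is the conjugate acid of the weak base (CH3)2NH.
Kb = 10^(−3.22) = 6.03 × 10^-4
Ka = Kw/Kb = 1.0×10^-14 / 6.03 × 10^-4 = 1.66 × 10^-11
Let x = [H+] at equilibrium. Ka = x²/(0.32 − x).
Neglecting x in the denominator: x = √(1.66 × 10^-11 × 0.32) = 2.30 × 10^-6 M
(x/C₀ = 0.00072% < 5%, so the approximation holds.)
pH = −log(2.30 × 10^-6) = 5.64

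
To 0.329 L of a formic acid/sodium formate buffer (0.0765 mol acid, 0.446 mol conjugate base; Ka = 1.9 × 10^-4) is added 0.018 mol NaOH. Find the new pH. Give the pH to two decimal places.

pH = 4.62

After neutralization: n(HCOOH) = 0.0585 mol, n(HCOO-) = 0.464 mol.
pKa = −log(1.9 × 10^-4) = 3.721
pH = pKa + log([A⁻]/[HA]) = 3.721 + log(0.464/0.0585) = 3.721 +0.899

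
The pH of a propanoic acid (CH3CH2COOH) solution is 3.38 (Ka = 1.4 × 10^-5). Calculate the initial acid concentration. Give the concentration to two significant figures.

[H+] = 10^(-3.38) = 4.17 × 10^-4 M = x
Ka = x²/(C₀ − x) ⇒ C₀ = x + x²/Ka
C₀ = 4.17 × 10^-4 + (4.17 × 10^-4)²/(1.4 × 10^-5) = 1.28 × 10^-2 M

C₀ = 1.3 × 10^-2 M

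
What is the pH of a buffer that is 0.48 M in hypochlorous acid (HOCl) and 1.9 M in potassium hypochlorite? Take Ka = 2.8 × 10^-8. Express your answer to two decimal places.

pKa = −log(2.8 × 10^-8) = 7.553
Henderson–Hasselbalch: pH = pKa + log([OCl-]/[HOCl]) = 7.553 + log(1.9/0.48)
pH = 7.553 + (+0.598) = 8.15

pH = 8.15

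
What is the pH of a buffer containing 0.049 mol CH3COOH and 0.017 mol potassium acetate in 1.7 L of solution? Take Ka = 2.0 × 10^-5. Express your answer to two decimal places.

pKa = −log(2.0 × 10^-5) = 4.699
Henderson–Hasselbalch: pH = pKa + log([CH3COO-]/[CH3COOH]) = 4.699 + log(0.017/0.049)
pH = 4.699 + (-0.460) = 4.24

pH = 4.24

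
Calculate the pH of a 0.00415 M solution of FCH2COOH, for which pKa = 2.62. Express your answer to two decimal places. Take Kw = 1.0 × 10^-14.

FCH2COOH ⇌ FCH2COO- + H+
Ka = 10^(−2.62) = 2.40 × 10^-3
Let x = [H+] at equilibrium. Ka = x²/(0.00415 − x).
x is not negligible relative to C₀; solve x² + 0.0024·x − 9.96e-06 = 0.
x = [−0.0024 + √(0.0024² + 3.98e-05)]/2 = 2.18 × 10^-3 M
pH = −log[H+] = −log(2.18 × 10^-3) = 2.66

pH = 2.66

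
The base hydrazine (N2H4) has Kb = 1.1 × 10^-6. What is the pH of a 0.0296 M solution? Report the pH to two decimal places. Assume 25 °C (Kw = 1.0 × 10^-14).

pH = 10.26

N2H4 + H2O ⇌ N2H5+ + OH-
Kb = [OH-]²/(0.0296 − [OH-]) = 1.1 × 10^-6
Neglecting [OH-] in the denominator: [OH-] = √(1.1 × 10^-6 × 0.0296) = 1.80 × 10^-4 M
pOH = −log(1.80 × 10^-4) = 3.74; pH = 14.00 − 3.74 = 10.26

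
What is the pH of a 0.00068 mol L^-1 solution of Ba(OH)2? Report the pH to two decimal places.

Ba(OH)2 is a strong base (each formula unit releases 2 OH-); [OH-] = 0.00136 M.
pOH = -log(0.00136) = 2.87
pH = 14.00 - 2.87 = 11.13

pH = 11.13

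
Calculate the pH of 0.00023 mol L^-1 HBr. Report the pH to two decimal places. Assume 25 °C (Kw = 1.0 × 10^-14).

HBr is a strong acid and dissociates completely, so [H+] = 0.00023 M.
pH = -log(0.00023) = 3.64

pH = 3.64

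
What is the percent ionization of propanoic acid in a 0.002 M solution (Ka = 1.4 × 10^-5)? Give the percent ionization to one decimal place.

CH3CH2COOH ⇌ CH3CH2COO- + H+; let x = [H+] at equilibrium.
Ka = x²/(C₀ − x); solving the quadratic gives x = 1.60 × 10^-4 M.
Fraction ionized = 1.60 × 10^-4 / 0.002 = 0.0800 → 8.0%

8.0%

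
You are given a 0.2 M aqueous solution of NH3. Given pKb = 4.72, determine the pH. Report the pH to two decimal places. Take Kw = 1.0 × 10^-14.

NH3 + H2O ⇌ NH4+ + OH-
Kb = 10^(−4.72) = 1.91 × 10^-5
From the ICE table, Kb = x²/(0.2 − x) = 1.91 × 10^-5.
Assume x ≪ 0.2: x ≈ √(1.91 × 10^-5 × 0.2) = 1.95 × 10^-3 M
(x/C₀ = 0.98% < 5%, so the approximation holds.)
pOH = 2.71, so pH = 14.00 − pOH = 11.29

pH = 11.29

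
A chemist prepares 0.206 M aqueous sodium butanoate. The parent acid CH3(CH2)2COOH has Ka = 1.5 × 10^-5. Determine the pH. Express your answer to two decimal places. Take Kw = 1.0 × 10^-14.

pH = 9.07

CH3(CH2)2COO- is the conjugate base of the weak acid CH3(CH2)2COOH.
Kb = Kw/Ka = 1.0×10^-14 / 1.5 × 10^-5 = 6.67 × 10^-10
From the ICE table, Kb = [OH-]²/(0.206 − [OH-]) = 6.67 × 10^-10.
Assume [OH-] ≪ 0.206: [OH-] ≈ √(6.67 × 10^-10 × 0.206) = 1.17 × 10^-5 M
([OH-]/C₀ = 0.0057% < 5%, so the approximation holds.)
pOH = −log(1.17 × 10^-5) = 4.93; pH = 14.00 − 4.93 = 9.07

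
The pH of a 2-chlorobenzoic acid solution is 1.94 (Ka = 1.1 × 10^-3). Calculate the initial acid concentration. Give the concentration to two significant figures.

C₀ = 1.3 × 10^-1 M

[H+] = 10^(-1.94) = 1.15 × 10^-2 M = x
Ka = x²/(C₀ − x) ⇒ C₀ = x + x²/Ka
C₀ = 1.15 × 10^-2 + (1.15 × 10^-2)²/(1.1 × 10^-3) = 1.32 × 10^-1 M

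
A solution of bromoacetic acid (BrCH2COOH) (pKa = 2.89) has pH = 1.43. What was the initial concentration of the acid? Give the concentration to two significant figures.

[H+] = 10^(-1.43) = 3.72 × 10^-2 M = x
Ka = 10^(−2.89) = 1.29 × 10^-3
Ka = x²/(C₀ − x) ⇒ C₀ = x + x²/Ka
C₀ = 3.72 × 10^-2 + (3.72 × 10^-2)²/(1.29 × 10^-3) = 1.11 M

C₀ = 1.1 M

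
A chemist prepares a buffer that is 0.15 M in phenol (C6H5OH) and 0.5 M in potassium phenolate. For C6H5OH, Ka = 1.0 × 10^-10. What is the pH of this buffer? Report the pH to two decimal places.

pKa = −log(1.0 × 10^-10) = 10.000
Henderson–Hasselbalch: pH = pKa + log([C6H5O-]/[C6H5OH]) = 10.000 + log(0.5/0.15)
pH = 10.000 + (+0.523) = 10.52

pH = 10.52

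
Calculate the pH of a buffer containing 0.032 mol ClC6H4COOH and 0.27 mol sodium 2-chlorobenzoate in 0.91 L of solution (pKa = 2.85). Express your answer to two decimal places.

pH = 3.78

Using pH = pKa + log([base]/[acid]) with [base]/[acid] = 0.27/0.032:
pH = 2.85 + (+0.926) = 3.78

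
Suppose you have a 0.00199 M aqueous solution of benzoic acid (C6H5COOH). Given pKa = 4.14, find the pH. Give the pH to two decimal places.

pH = 3.46

C6H5COOH ⇌ C6H5COO- + H+
Ka = 10^(−4.14) = 7.24 × 10^-5
Let x = [H+] at equilibrium. Ka = x²/(0.00199 − x).
x is not negligible relative to C₀; solve x² + 7.24e-05·x − 1.44e-07 = 0.
x = [−7.24e-05 + √(7.24e-05² + 5.76e-07)]/2 = 3.45 × 10^-4 M
pH = −log(3.45 × 10^-4) = 3.46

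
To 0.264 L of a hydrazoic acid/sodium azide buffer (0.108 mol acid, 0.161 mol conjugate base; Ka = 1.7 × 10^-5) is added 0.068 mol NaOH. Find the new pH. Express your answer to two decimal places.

pH = 5.53

OH- converts HN3 to N3-: HN3 → 0.04 mol, N3- → 0.229 mol.
pKa = −log(1.7 × 10^-5) = 4.770
Henderson–Hasselbalch with mole ratio 0.229/0.04: pH = 4.770 + (+0.758)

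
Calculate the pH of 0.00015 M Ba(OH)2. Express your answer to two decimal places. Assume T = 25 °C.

pH = 10.48

Ba(OH)2 is a strong base (each formula unit releases 2 OH-); [OH-] = 0.0003 M.
pOH = -log(0.0003) = 3.52
pH = 14.00 - 3.52 = 10.48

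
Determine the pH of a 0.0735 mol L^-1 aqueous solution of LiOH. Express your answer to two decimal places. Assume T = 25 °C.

pH = 12.87

LiOH is a strong base; [OH-] = 0.0735 M.
pOH = -log(0.0735) = 1.13
pH = 14.00 - 1.13 = 12.87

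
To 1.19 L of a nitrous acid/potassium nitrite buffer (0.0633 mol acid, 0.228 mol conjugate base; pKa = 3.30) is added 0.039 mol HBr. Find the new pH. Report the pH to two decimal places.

After neutralization: n(HNO2) = 0.102 mol, n(NO2-) = 0.189 mol.
Henderson–Hasselbalch with mole ratio 0.189/0.102: pH = 3.30 + (+0.268)

pH = 3.57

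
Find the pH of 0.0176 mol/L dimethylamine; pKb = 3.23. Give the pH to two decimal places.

(CH3)2NH + H2O ⇌ (CH3)2NH2+ + OH-
Kb = 10^(−3.23) = 5.89 × 10^-4
Let x = [OH-] at equilibrium. Kb = x²/(0.0176 − x).
Here C₀/Kb ≈ 29.9, so the small-x approximation fails. Use the quadratic:
x = [−0.000589 + √(0.000589² + 4.15e-05)]/2 = 2.94 × 10^-3 M
pOH = 2.53, so pH = 14.00 − pOH = 11.47

pH = 11.47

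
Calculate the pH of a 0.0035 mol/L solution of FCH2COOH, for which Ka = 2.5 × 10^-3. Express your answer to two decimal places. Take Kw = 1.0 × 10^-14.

FCH2COOH ⇌ FCH2COO- + H+
From the ICE table, Ka = [H+]²/(0.0035 − [H+]) = 2.5 × 10^-3.
[H+] is not negligible relative to C₀; solve [H+]² + 0.0025·[H+] − 8.75e-06 = 0.
[H+] = [−0.0025 + √(0.0025² + 3.5e-05)]/2 = 1.96 × 10^-3 M
pH = −log[H+] = −log(1.96 × 10^-3) = 2.71

pH = 2.71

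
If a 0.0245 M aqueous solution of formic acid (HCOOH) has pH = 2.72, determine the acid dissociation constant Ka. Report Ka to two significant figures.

Ka = 1.6 × 10^-4

[H+] = 10^(-2.72) = 1.91 × 10^-3 M
At equilibrium [HA] = 0.0245 − 1.91 × 10^-3 = 2.26 × 10^-2 M
Ka = [H+][A-]/[HA] = (1.91 × 10^-3)² / 2.26 × 10^-2 = 1.6 × 10^-4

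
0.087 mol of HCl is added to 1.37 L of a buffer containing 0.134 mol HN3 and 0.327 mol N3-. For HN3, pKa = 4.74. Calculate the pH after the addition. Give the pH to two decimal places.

After neutralization: n(HN3) = 0.221 mol, n(N3-) = 0.24 mol.
Henderson–Hasselbalch with mole ratio 0.24/0.221: pH = 4.74 + (+0.036)

pH = 4.78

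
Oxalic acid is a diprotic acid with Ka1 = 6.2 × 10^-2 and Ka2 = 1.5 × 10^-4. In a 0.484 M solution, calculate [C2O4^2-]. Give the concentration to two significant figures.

First ionization gives [H+] ≈ [HC2O4-] = 1.45 × 10^-1 M.
Second step: Ka2 = [H+][C2O4^2-]/[HC2O4-] ≈ [C2O4^2-] (since [H+] ≈ [HC2O4-]).
So [C2O4^2-] ≈ Ka2.

1.5 × 10^-4 M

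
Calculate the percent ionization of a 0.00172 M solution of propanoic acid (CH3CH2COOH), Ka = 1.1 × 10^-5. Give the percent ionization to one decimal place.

7.7%

CH3CH2COOH ⇌ CH3CH2COO- + H+; let x = [H+] at equilibrium.
Ka = x²/(C₀ − x); solving the quadratic gives x = 1.32 × 10^-4 M.
% ionization = x/C₀ × 100% = 1.32 × 10^-4/0.00172 × 100% = 7.7%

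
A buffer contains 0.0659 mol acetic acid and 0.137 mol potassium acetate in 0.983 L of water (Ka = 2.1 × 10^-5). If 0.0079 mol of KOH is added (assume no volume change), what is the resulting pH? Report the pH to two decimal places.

OH- converts CH3COOH to CH3COO-: CH3COOH → 0.058 mol, CH3COO- → 0.145 mol.
pKa = −log(2.1 × 10^-5) = 4.678
pH = pKa + log(n_CH3COO-/n_CH3COOH) = 4.678 + log(0.145/0.058) = 4.678 + (+0.398)

pH = 5.08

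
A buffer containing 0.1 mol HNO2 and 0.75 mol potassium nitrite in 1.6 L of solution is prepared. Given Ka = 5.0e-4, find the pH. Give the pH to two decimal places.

pH = 4.18

pKa = −log(5.0 × 10^-4) = 3.301
pH = pKa + log([A⁻]/[HA]) = 3.301 + log(0.75/0.1)
pH = 3.301 + (+0.875) = 4.18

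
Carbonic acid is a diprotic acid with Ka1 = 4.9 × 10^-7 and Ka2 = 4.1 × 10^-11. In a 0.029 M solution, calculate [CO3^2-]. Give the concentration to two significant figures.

4.1 × 10^-11 M

First ionization gives [H+] ≈ [HCO3-] = 1.19 × 10^-4 M.
Second step: Ka2 = [H+][CO3^2-]/[HCO3-] ≈ [CO3^2-] (since [H+] ≈ [HCO3-]).
So [CO3^2-] ≈ Ka2.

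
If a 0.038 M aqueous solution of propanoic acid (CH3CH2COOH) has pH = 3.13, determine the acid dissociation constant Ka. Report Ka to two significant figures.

Ka = 1.5 × 10^-5

[H+] = 10^(-3.13) = 7.41 × 10^-4 M
At equilibrium [HA] = 0.038 − 7.41 × 10^-4 = 3.73 × 10^-2 M
Ka = [H+][A-]/[HA] = (7.41 × 10^-4)² / 3.73 × 10^-2 = 1.5 × 10^-5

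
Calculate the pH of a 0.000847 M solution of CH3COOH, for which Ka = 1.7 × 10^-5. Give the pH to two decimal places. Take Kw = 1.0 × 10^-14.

CH3COOH ⇌ CH3COO- + H+
Ka = [H+]²/(0.000847 − [H+]) = 1.7 × 10^-5
Here C₀/Ka ≈ 49.8, so the small-[H+] approximation fails. Use the quadratic:
[H+] = [−1.7e-05 + √(1.7e-05² + 5.76e-08)]/2 = 1.12 × 10^-4 M
pH = −log(1.12 × 10^-4) = 3.95

pH = 3.95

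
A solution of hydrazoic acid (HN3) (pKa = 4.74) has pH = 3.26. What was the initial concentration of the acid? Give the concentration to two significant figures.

[H+] = 10^(-3.26) = 5.50 × 10^-4 M = x
Ka = 10^(−4.74) = 1.82 × 10^-5
Ka = x²/(C₀ − x) ⇒ C₀ = x + x²/Ka
C₀ = 5.50 × 10^-4 + (5.50 × 10^-4)²/(1.82 × 10^-5) = 1.72 × 10^-2 M

C₀ = 1.7 × 10^-2 M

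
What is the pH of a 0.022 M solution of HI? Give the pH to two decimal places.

HI is a strong acid and dissociates completely, so [H+] = 0.022 M.
pH = -log(0.022) = 1.66

pH = 1.66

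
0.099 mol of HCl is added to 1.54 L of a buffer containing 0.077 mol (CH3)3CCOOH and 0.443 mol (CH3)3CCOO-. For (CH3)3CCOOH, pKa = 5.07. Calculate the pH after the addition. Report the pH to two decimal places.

pH = 5.36

After neutralization: n((CH3)3CCOOH) = 0.176 mol, n((CH3)3CCOO-) = 0.344 mol.
pH = pKa + log(n_(CH3)3CCOO-/n_(CH3)3CCOOH) = 5.07 + log(0.344/0.176) = 5.07 + (+0.291)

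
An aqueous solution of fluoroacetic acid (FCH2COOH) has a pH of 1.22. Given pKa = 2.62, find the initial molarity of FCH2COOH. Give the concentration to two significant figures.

[H+] = 10^(-1.22) = 6.03 × 10^-2 M = x
Ka = 10^(−2.62) = 2.40 × 10^-3
Ka = x²/(C₀ − x) ⇒ C₀ = x + x²/Ka
C₀ = 6.03 × 10^-2 + (6.03 × 10^-2)²/(2.40 × 10^-3) = 1.58 M

C₀ = 1.6 M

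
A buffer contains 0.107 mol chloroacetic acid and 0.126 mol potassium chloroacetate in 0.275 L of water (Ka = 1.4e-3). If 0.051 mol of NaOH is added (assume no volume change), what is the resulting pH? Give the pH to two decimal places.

OH- converts ClCH2COOH to ClCH2COO-: ClCH2COOH → 0.056 mol, ClCH2COO- → 0.177 mol.
pKa = −log(1.4 × 10^-3) = 2.854
Henderson–Hasselbalch with mole ratio 0.177/0.056: pH = 2.854 + (+0.500)

pH = 3.35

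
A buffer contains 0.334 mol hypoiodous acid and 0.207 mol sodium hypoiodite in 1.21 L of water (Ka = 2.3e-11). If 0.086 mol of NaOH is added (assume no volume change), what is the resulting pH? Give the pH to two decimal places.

pH = 10.71

After neutralization: n(HOI) = 0.248 mol, n(OI-) = 0.293 mol.
pKa = −log(2.3 × 10^-11) = 10.638
pH = pKa + log([A⁻]/[HA]) = 10.638 + log(0.293/0.248) = 10.638 +0.072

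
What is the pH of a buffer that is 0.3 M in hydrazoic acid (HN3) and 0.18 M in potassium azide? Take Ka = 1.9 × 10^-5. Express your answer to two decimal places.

pKa = −log(1.9 × 10^-5) = 4.721
Henderson–Hasselbalch: pH = pKa + log([N3-]/[HN3]) = 4.721 + log(0.18/0.3)
pH = 4.721 + (-0.222) = 4.50

pH = 4.50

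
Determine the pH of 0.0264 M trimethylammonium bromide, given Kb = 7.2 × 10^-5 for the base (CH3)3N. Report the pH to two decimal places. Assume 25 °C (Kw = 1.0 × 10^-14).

(CH3)3NH+ is the conjugate acid of the weak base (CH3)3N.
Ka = Kw/Kb = 1.0×10^-14 / 7.2 × 10^-5 = 1.39 × 10^-10
Let x = [H+] at equilibrium. Ka = x²/(0.0264 − x).
Assume x ≪ 0.0264: x ≈ √(1.39 × 10^-10 × 0.0264) = 1.92 × 10^-6 M
Check: 0.0073% ionized — well under 5%, approximation valid.
pH = −log(1.92 × 10^-6) = 5.72

pH = 5.72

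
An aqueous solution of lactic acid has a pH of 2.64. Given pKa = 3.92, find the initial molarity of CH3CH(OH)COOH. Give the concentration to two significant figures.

[H+] = 10^(-2.64) = 2.29 × 10^-3 M = x
Ka = 10^(−3.92) = 1.20 × 10^-4
Ka = x²/(C₀ − x) ⇒ C₀ = x + x²/Ka
C₀ = 2.29 × 10^-3 + (2.29 × 10^-3)²/(1.20 × 10^-4) = 4.60 × 10^-2 M

C₀ = 4.6 × 10^-2 M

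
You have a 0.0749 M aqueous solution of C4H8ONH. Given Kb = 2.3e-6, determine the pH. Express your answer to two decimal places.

pH = 10.62

C4H8ONH + H2O ⇌ C4H8ONH2+ + OH-
Kb = x²/(0.0749 − x) = 2.3 × 10^-6
Assume x ≪ 0.0749: x ≈ √(2.3 × 10^-6 × 0.0749) = 4.15 × 10^-4 M
pOH = −log(4.15 × 10^-4) = 3.38; pH = 14.00 − 3.38 = 10.62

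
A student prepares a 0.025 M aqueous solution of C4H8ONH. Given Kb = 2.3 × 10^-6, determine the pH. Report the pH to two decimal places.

C4H8ONH + H2O ⇌ C4H8ONH2+ + OH-
From the ICE table, Kb = x²/(0.025 − x) = 2.3 × 10^-6.
Assume x ≪ 0.025: x ≈ √(2.3 × 10^-6 × 0.025) = 2.40 × 10^-4 M
pOH = 3.62, so pH = 14.00 − pOH = 10.38

pH = 10.38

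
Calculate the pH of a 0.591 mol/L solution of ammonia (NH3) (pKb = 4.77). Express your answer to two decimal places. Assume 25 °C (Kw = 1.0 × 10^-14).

NH3 + H2O ⇌ NH4+ + OH-
Kb = 10^(−4.77) = 1.70 × 10^-5
From the ICE table, Kb = [OH-]²/(0.591 − [OH-]) = 1.70 × 10^-5.
Assume [OH-] ≪ 0.591: [OH-] ≈ √(1.70 × 10^-5 × 0.591) = 3.17 × 10^-3 M
([OH-]/C₀ = 0.54% < 5%, so the approximation holds.)
pOH = −log(3.17 × 10^-3) = 2.50; pH = 14.00 − 2.50 = 11.50

pH = 11.50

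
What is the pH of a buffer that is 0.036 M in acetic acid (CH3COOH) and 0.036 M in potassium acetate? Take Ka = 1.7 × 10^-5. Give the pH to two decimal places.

pKa = −log(1.7 × 10^-5) = 4.770
pH = pKa + log([A⁻]/[HA]) = 4.770 + log(0.036/0.036)
pH = 4.770 + (+0.000) = 4.77

pH = 4.77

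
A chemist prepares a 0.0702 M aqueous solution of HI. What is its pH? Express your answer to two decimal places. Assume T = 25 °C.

pH = 1.15

HI is a strong acid and dissociates completely, so [H+] = 0.0702 M.
pH = -log(0.0702) = 1.15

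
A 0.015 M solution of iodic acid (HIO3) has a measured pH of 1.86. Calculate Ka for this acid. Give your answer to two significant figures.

Ka = 1.6 × 10^-1

[H+] = 10^(-1.86) = 1.38 × 10^-2 M
At equilibrium [HA] = 0.015 − 1.38 × 10^-2 = 1.20 × 10^-3 M
Ka = [H+][A-]/[HA] = (1.38 × 10^-2)² / 1.20 × 10^-3 = 1.6 × 10^-1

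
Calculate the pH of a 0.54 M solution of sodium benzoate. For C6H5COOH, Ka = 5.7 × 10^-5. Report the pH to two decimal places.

pH = 8.99

C6H5COO- is the conjugate base of the weak acid C6H5COOH.
Kb = Kw/Ka = 1.0×10^-14 / 5.7 × 10^-5 = 1.75 × 10^-10
Kb = x²/(0.54 − x) = 1.75 × 10^-10
Assume x ≪ 0.54: x ≈ √(1.75 × 10^-10 × 0.54) = 9.72 × 10^-6 M
pOH = −log(9.72 × 10^-6) = 5.01; pH = 14.00 − 5.01 = 8.99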